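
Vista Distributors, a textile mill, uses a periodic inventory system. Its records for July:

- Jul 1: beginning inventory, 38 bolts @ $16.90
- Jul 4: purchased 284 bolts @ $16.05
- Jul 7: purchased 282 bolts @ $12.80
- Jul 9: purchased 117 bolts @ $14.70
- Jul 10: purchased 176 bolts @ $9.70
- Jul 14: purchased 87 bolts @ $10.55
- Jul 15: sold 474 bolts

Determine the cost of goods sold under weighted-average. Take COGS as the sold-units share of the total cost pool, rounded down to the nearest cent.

COGS = $6,336.83

Jul 15, sell 474: 474/984 × $13,154.95 → $6,336.83
Ending inventory (cost pool remaining) = $6,818.12
Check: goods available $13,154.95 = COGS $6,336.83 + ending $6,818.12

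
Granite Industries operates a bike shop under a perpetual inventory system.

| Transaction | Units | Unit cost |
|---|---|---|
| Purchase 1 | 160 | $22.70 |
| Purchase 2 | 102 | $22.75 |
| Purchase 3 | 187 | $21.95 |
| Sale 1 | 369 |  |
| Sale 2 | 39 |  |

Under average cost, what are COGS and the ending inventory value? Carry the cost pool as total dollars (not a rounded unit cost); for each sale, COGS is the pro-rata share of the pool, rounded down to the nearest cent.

COGS = $9,138.79; ending inventory = $918.36

After Purchase 1: 160 on hand, pool $3,632.00 (≈ $22.7000 each)
After Purchase 2: 262 on hand, pool $5,952.50 (≈ $22.7195 each)
After Purchase 3: 449 on hand, pool $10,057.15 (≈ $22.3990 each)
Sale 1, sell 369: 369/449 × $10,057.15 → $8,265.23
Sale 2, sell 39: 39/80 × $1,791.92 → $873.56
Total COGS = $8,265.23 + $873.56 = $9,138.79
Ending inventory (cost pool remaining) = $918.36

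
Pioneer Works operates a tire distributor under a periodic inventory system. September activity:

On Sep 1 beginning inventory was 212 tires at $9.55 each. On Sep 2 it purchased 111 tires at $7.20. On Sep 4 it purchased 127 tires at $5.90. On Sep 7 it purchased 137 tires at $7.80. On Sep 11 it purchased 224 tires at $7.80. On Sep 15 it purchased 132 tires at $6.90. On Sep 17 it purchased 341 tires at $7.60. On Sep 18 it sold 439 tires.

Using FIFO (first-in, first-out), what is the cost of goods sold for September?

COGS = $3,508.20

Sep 18, 439 sold [FIFO — oldest first]: 212 @ $9.55 + 111 @ $7.20 + 116 @ $5.90 = $3,508.20
Ending inventory: 11 @ $5.90 + 137 @ $7.80 + 224 @ $7.80 + 132 @ $6.90 + 341 @ $7.60 = $6,383.10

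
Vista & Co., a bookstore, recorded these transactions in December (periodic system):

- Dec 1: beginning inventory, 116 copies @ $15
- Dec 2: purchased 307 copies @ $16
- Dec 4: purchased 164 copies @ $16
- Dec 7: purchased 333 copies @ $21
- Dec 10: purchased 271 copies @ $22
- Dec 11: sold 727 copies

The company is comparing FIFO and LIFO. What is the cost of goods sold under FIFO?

COGS = $12,216

FIFO COGS: 116 @ $15 + 307 @ $16 + 164 @ $16 + 140 @ $21 = $12,216
LIFO COGS: 271 @ $22 + 333 @ $21 + 123 @ $16 = $14,923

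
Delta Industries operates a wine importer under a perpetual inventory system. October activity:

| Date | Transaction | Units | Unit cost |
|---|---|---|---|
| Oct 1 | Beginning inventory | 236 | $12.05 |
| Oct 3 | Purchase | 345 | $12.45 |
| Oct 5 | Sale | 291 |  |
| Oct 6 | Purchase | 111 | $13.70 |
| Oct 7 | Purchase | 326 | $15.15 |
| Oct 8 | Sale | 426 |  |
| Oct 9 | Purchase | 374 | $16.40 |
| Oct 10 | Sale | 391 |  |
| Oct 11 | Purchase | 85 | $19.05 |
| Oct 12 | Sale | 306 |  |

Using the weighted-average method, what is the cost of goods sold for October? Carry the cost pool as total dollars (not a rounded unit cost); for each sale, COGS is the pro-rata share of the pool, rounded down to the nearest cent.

After Oct 1: 236 on hand, pool $2,843.80 (≈ $12.0500 each)
After Oct 3: 581 on hand, pool $7,139.05 (≈ $12.2875 each)
Oct 5, sell 291: 291/581 × $7,139.05 → $3,575.66
After Oct 6: 401 on hand, pool $5,084.09 (≈ $12.6785 each)
After Oct 7: 727 on hand, pool $10,022.99 (≈ $13.7868 each)
Oct 8, sell 426: 426/727 × $10,022.99 → $5,873.16
After Oct 9: 675 on hand, pool $10,283.43 (≈ $15.2347 each)
Oct 10, sell 391: 391/675 × $10,283.43 → $5,956.77
After Oct 11: 369 on hand, pool $5,945.91 (≈ $16.1136 each)
Oct 12, sell 306: 306/369 × $5,945.91 → $4,930.75
Total COGS = $3,575.66 + $5,873.16 + $5,956.77 + $4,930.75 = $20,336.34
Ending inventory (cost pool remaining) = $1,015.16

COGS = $20,336.34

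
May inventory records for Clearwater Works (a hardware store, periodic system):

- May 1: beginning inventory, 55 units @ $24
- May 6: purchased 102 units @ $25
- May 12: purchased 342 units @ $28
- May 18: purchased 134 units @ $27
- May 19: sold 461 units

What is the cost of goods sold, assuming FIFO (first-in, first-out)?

May 19, 461 sold [FIFO — oldest first]: 55 @ $24 + 102 @ $25 + 304 @ $28 = $12,382
Ending inventory: 38 @ $28 + 134 @ $27 = $4,682

COGS = $12,382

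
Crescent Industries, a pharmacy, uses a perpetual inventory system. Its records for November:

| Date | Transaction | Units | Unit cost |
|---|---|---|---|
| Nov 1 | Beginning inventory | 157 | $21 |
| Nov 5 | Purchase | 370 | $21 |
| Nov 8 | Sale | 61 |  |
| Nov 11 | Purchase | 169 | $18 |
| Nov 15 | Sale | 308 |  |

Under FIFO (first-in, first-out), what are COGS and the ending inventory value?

COGS = $7,749; ending inventory = $6,360

Nov 8, 61 sold [FIFO — oldest first]: 61 @ $21 = $1,281
Nov 15, 308 sold [FIFO — oldest first]: 96 @ $21 + 212 @ $21 = $6,468
Total COGS = $1,281 + $6,468 = $7,749
Ending inventory: 158 @ $21 + 169 @ $18 = $6,360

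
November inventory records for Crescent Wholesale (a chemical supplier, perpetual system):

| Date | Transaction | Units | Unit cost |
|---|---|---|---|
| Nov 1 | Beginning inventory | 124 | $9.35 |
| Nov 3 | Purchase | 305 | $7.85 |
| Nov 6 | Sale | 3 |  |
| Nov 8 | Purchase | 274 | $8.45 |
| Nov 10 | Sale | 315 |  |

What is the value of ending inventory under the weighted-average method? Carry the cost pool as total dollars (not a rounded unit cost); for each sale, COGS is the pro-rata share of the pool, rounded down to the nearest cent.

After Nov 1: 124 on hand, pool $1,159.40 (≈ $9.3500 each)
After Nov 3: 429 on hand, pool $3,553.65 (≈ $8.2836 each)
Nov 6, sell 3: 3/429 × $3,553.65 → $24.85
After Nov 8: 700 on hand, pool $5,844.10 (≈ $8.3487 each)
Nov 10, sell 315: 315/700 × $5,844.10 → $2,629.84
Total COGS = $24.85 + $2,629.84 = $2,654.69
Ending inventory (cost pool remaining) = $3,214.26
Check: goods available $5,868.95 = COGS $2,654.69 + ending $3,214.26

Ending inventory = $3,214.26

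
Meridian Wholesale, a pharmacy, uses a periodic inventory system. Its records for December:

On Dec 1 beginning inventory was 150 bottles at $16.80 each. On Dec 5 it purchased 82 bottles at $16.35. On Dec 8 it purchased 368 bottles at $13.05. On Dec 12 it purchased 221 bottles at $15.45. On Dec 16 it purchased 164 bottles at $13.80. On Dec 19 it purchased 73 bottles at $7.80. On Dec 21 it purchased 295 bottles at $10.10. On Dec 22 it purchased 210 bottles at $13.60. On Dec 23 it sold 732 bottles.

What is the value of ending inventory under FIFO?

Dec 23, 732 sold [FIFO — oldest first]: 150 @ $16.80 + 82 @ $16.35 + 368 @ $13.05 + 132 @ $15.45 = $10,702.50
Ending inventory: 89 @ $15.45 + 164 @ $13.80 + 73 @ $7.80 + 295 @ $10.10 + 210 @ $13.60 = $10,043.15

Ending inventory = $10,043.15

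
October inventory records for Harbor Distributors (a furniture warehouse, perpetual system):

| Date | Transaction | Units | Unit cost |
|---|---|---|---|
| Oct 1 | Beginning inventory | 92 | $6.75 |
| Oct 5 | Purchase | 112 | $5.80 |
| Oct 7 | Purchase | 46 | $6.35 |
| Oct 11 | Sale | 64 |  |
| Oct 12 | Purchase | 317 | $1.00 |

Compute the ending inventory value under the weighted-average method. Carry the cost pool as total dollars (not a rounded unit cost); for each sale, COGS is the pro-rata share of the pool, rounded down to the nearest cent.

After Oct 1: 92 on hand, pool $621.00 (≈ $6.7500 each)
After Oct 5: 204 on hand, pool $1,270.60 (≈ $6.2284 each)
After Oct 7: 250 on hand, pool $1,562.70 (≈ $6.2508 each)
Oct 11, sell 64: 64/250 × $1,562.70 → $400.05
After Oct 12: 503 on hand, pool $1,479.65 (≈ $2.9417 each)
Ending inventory (cost pool remaining) = $1,479.65
Check: goods available $1,879.70 = COGS $400.05 + ending $1,479.65

Ending inventory = $1,479.65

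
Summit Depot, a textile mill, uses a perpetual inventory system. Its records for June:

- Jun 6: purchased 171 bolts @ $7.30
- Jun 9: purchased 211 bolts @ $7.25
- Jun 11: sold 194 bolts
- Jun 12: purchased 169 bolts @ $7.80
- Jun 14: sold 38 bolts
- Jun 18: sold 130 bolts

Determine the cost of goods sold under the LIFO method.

COGS = $2,716.90

Jun 11, 194 sold [LIFO — newest first]: 194 @ $7.25 = $1,406.50
Jun 14, 38 sold [LIFO — newest first]: 38 @ $7.80 = $296.40
Jun 18, 130 sold [LIFO — newest first]: 130 @ $7.80 = $1,014.00
Total COGS = $1,406.50 + $296.40 + $1,014.00 = $2,716.90
Ending inventory: 171 @ $7.30 + 17 @ $7.25 + 1 @ $7.80 = $1,379.35
Check: goods available $4,096.25 = COGS $2,716.90 + ending $1,379.35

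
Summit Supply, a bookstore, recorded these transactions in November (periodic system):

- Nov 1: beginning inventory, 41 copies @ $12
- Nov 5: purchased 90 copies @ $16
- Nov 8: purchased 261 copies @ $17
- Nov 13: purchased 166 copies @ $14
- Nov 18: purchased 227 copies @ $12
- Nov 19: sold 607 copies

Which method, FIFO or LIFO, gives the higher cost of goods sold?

FIFO

FIFO COGS: 41 @ $12 + 90 @ $16 + 261 @ $17 + 166 @ $14 + 49 @ $12 = $9,281
LIFO COGS: 227 @ $12 + 166 @ $14 + 214 @ $17 = $8,686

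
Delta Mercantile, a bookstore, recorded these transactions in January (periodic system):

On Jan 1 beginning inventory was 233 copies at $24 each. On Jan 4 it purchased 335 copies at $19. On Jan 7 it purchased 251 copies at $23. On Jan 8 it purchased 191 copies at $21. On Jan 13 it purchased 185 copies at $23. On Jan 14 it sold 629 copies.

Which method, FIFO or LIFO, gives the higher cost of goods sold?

LIFO

FIFO COGS: 233 @ $24 + 335 @ $19 + 61 @ $23 = $13,360
LIFO COGS: 185 @ $23 + 191 @ $21 + 251 @ $23 + 2 @ $19 = $14,077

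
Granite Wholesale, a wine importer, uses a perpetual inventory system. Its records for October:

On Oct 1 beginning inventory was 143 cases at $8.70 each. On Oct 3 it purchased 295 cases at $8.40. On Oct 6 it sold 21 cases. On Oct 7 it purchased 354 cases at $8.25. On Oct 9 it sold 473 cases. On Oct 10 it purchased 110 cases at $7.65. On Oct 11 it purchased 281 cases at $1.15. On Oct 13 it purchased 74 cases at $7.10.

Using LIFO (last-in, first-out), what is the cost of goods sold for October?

COGS = $4,096.50

Oct 6, 21 sold [LIFO — newest first]: 21 @ $8.40 = $176.40
Oct 9, 473 sold [LIFO — newest first]: 354 @ $8.25 + 119 @ $8.40 = $3,920.10
Total COGS = $176.40 + $3,920.10 = $4,096.50
Ending inventory: 143 @ $8.70 + 155 @ $8.40 + 110 @ $7.65 + 281 @ $1.15 + 74 @ $7.10 = $4,236.15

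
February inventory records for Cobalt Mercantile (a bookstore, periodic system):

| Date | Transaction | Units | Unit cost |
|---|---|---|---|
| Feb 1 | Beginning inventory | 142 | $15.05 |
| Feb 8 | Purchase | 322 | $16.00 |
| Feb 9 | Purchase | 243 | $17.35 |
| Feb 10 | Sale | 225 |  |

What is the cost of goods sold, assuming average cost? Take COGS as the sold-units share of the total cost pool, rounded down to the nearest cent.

COGS = $3,661.46

Feb 10, sell 225: 225/707 × $11,505.15 → $3,661.46
Ending inventory (cost pool remaining) = $7,843.69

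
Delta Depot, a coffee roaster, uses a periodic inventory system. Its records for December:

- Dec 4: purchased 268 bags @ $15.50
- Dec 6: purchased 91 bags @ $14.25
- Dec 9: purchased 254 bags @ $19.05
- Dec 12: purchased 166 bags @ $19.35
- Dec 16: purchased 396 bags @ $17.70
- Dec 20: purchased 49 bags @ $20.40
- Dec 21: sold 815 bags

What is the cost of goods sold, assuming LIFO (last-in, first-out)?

COGS = $15,107.10

Dec 21, 815 sold [LIFO — newest first]: 49 @ $20.40 + 396 @ $17.70 + 166 @ $19.35 + 204 @ $19.05 = $15,107.10
Ending inventory: 268 @ $15.50 + 91 @ $14.25 + 50 @ $19.05 = $6,403.25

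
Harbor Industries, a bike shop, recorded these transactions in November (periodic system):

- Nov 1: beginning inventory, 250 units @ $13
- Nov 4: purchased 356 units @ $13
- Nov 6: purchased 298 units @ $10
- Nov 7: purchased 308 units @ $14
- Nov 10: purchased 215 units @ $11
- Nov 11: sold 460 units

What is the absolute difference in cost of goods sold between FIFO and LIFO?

$185

FIFO COGS: 250 @ $13 + 210 @ $13 = $5,980
LIFO COGS: 215 @ $11 + 245 @ $14 = $5,795
Difference = |$5,980 − $5,795| = $185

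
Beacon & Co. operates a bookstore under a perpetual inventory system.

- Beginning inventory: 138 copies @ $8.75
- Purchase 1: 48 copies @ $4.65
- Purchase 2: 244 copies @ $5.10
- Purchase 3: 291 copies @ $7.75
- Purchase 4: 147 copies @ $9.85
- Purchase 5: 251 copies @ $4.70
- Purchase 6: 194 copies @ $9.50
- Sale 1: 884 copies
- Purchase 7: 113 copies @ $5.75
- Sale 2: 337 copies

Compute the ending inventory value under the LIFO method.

Ending inventory = $1,527.60

Sale 1 (884) [LIFO — newest first]: 194 @ $9.50 + 251 @ $4.70 + 147 @ $9.85 + 291 @ $7.75 + 1 @ $5.10 = $6,731.00
Sale 2 (337) [LIFO — newest first]: 113 @ $5.75 + 224 @ $5.10 = $1,792.15
Total COGS = $6,731.00 + $1,792.15 = $8,523.15
Ending inventory: 138 @ $8.75 + 48 @ $4.65 + 19 @ $5.10 = $1,527.60
Check: goods available $10,050.75 = COGS $8,523.15 + ending $1,527.60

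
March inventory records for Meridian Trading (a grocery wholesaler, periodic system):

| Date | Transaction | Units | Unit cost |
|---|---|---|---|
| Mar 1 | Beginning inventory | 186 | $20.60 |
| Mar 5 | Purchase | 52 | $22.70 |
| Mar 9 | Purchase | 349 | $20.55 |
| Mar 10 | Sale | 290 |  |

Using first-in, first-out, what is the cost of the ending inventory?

Ending inventory = $6,103.35

Mar 10, 290 sold [FIFO — oldest first]: 186 @ $20.60 + 52 @ $22.70 + 52 @ $20.55 = $6,080.60
Ending inventory: 297 @ $20.55 = $6,103.35
Check: goods available $12,183.95 = COGS $6,080.60 + ending $6,103.35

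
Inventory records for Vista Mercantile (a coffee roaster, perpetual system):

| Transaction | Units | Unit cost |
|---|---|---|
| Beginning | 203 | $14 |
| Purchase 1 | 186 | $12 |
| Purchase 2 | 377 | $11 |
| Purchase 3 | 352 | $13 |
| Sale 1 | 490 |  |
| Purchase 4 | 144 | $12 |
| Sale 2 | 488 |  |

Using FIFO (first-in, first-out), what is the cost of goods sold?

COGS = $11,977

Sale 1 (490) [FIFO — oldest first]: 203 @ $14 + 186 @ $12 + 101 @ $11 = $6,185
Sale 2 (488) [FIFO — oldest first]: 276 @ $11 + 212 @ $13 = $5,792
Total COGS = $6,185 + $5,792 = $11,977
Ending inventory: 140 @ $13 + 144 @ $12 = $3,548
Check: goods available $15,525 = COGS $11,977 + ending $3,548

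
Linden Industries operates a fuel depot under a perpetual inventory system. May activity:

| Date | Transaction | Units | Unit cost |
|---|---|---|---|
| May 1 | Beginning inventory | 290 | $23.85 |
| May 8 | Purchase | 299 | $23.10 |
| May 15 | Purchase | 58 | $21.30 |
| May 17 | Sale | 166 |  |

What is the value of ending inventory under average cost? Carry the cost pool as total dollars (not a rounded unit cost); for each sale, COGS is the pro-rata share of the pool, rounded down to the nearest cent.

Ending inventory = $11,195.19

After May 1: 290 on hand, pool $6,916.50 (≈ $23.8500 each)
After May 8: 589 on hand, pool $13,823.40 (≈ $23.4693 each)
After May 15: 647 on hand, pool $15,058.80 (≈ $23.2748 each)
May 17, sell 166: 166/647 × $15,058.80 → $3,863.61
Ending inventory (cost pool remaining) = $11,195.19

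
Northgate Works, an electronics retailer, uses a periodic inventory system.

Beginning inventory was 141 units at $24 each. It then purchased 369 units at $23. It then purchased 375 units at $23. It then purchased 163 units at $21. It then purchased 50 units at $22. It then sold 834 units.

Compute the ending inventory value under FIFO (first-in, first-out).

Sale 1 (834) [FIFO — oldest first]: 141 @ $24 + 369 @ $23 + 324 @ $23 = $19,323
Ending inventory: 51 @ $23 + 163 @ $21 + 50 @ $22 = $5,696
Check: goods available $25,019 = COGS $19,323 + ending $5,696

Ending inventory = $5,696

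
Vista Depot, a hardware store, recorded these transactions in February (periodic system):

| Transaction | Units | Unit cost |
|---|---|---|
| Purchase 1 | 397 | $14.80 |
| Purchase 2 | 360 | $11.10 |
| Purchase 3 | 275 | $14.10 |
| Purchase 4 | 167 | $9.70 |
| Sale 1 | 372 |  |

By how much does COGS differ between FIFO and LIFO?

FIFO COGS: 372 @ $14.80 = $5,505.60
LIFO COGS: 167 @ $9.70 + 205 @ $14.10 = $4,510.40
Difference = |$5,505.60 − $4,510.40| = $995.20

$995.20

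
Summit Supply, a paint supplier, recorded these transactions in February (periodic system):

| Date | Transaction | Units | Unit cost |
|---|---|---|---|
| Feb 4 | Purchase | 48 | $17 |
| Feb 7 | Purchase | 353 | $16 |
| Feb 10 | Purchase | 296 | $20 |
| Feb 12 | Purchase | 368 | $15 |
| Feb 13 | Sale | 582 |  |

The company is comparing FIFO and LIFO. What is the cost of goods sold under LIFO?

FIFO COGS: 48 @ $17 + 353 @ $16 + 181 @ $20 = $10,084
LIFO COGS: 368 @ $15 + 214 @ $20 = $9,800

COGS = $9,800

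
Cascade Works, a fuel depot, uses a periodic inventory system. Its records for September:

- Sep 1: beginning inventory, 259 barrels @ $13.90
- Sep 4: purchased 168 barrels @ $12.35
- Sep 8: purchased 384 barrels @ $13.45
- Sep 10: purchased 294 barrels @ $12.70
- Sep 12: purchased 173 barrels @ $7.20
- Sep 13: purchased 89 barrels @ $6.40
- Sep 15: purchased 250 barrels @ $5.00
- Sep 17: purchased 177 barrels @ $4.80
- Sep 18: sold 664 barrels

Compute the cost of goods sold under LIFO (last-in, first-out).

COGS = $3,734.80

Sep 18, 664 sold [LIFO — newest first]: 177 @ $4.80 + 250 @ $5.00 + 89 @ $6.40 + 148 @ $7.20 = $3,734.80
Ending inventory: 259 @ $13.90 + 168 @ $12.35 + 384 @ $13.45 + 294 @ $12.70 + 25 @ $7.20 = $14,753.50
Check: goods available $18,488.30 = COGS $3,734.80 + ending $14,753.50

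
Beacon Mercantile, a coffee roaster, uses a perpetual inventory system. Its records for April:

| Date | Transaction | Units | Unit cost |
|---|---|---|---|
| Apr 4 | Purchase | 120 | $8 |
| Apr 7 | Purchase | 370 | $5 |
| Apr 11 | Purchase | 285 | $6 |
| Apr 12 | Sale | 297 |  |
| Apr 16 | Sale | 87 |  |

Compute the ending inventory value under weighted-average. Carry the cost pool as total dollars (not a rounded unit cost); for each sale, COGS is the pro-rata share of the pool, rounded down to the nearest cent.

After Apr 4: 120 on hand, pool $960.00 (≈ $8.0000 each)
After Apr 7: 490 on hand, pool $2,810.00 (≈ $5.7347 each)
After Apr 11: 775 on hand, pool $4,520.00 (≈ $5.8323 each)
Apr 12, sell 297: 297/775 × $4,520.00 → $1,732.18
Apr 16, sell 87: 87/478 × $2,787.82 → $507.40
Total COGS = $1,732.18 + $507.40 = $2,239.58
Ending inventory (cost pool remaining) = $2,280.42

Ending inventory = $2,280.42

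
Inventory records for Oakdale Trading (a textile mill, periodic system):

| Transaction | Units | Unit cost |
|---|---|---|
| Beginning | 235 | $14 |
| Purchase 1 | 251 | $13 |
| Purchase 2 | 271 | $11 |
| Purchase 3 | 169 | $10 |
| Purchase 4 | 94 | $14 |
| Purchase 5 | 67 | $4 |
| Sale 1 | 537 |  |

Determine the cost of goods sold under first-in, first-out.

COGS = $7,114

Sale 1 (537) [FIFO — oldest first]: 235 @ $14 + 251 @ $13 + 51 @ $11 = $7,114
Ending inventory: 220 @ $11 + 169 @ $10 + 94 @ $14 + 67 @ $4 = $5,694
Check: goods available $12,808 = COGS $7,114 + ending $5,694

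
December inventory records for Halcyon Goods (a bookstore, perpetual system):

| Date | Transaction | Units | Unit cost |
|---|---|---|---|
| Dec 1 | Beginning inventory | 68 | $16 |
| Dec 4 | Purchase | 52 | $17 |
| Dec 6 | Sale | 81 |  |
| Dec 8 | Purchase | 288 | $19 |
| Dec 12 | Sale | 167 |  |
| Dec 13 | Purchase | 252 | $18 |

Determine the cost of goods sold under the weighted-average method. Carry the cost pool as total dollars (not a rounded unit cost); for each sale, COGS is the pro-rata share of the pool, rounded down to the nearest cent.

COGS = $4,452.97

After Dec 1: 68 on hand, pool $1,088.00 (≈ $16.0000 each)
After Dec 4: 120 on hand, pool $1,972.00 (≈ $16.4333 each)
Dec 6, sell 81: 81/120 × $1,972.00 → $1,331.10
After Dec 8: 327 on hand, pool $6,112.90 (≈ $18.6939 each)
Dec 12, sell 167: 167/327 × $6,112.90 → $3,121.87
After Dec 13: 412 on hand, pool $7,527.03 (≈ $18.2695 each)
Total COGS = $1,331.10 + $3,121.87 = $4,452.97
Ending inventory (cost pool remaining) = $7,527.03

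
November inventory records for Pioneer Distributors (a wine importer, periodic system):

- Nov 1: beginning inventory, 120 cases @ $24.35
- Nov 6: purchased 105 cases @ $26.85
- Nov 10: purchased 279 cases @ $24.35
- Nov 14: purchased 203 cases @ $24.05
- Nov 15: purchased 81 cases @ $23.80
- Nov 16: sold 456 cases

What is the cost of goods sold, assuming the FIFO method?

COGS = $11,366.10

Nov 16, 456 sold [FIFO — oldest first]: 120 @ $24.35 + 105 @ $26.85 + 231 @ $24.35 = $11,366.10
Ending inventory: 48 @ $24.35 + 203 @ $24.05 + 81 @ $23.80 = $7,978.75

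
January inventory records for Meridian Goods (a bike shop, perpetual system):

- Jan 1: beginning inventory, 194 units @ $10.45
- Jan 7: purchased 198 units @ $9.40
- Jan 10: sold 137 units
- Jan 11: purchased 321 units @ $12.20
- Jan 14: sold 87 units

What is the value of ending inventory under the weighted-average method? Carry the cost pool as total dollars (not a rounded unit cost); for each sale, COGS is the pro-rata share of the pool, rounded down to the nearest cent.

After Jan 1: 194 on hand, pool $2,027.30 (≈ $10.4500 each)
After Jan 7: 392 on hand, pool $3,888.50 (≈ $9.9196 each)
Jan 10, sell 137: 137/392 × $3,888.50 → $1,358.99
After Jan 11: 576 on hand, pool $6,445.71 (≈ $11.1905 each)
Jan 14, sell 87: 87/576 × $6,445.71 → $973.57
Total COGS = $1,358.99 + $973.57 = $2,332.56
Ending inventory (cost pool remaining) = $5,472.14
Check: goods available $7,804.70 = COGS $2,332.56 + ending $5,472.14

Ending inventory = $5,472.14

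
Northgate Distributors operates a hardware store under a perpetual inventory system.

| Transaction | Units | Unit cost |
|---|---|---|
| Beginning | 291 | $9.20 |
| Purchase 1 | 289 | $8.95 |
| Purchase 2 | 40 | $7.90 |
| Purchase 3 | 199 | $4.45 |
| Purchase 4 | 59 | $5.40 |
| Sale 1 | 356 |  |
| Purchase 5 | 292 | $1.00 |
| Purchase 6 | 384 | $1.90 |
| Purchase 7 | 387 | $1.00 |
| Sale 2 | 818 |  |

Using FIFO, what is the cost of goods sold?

COGS = $7,083.50

Sale 1 (356) [FIFO — oldest first]: 291 @ $9.20 + 65 @ $8.95 = $3,258.95
Sale 2 (818) [FIFO — oldest first]: 224 @ $8.95 + 40 @ $7.90 + 199 @ $4.45 + 59 @ $5.40 + 292 @ $1.00 + 4 @ $1.90 = $3,824.55
Total COGS = $3,258.95 + $3,824.55 = $7,083.50
Ending inventory: 380 @ $1.90 + 387 @ $1.00 = $1,109.00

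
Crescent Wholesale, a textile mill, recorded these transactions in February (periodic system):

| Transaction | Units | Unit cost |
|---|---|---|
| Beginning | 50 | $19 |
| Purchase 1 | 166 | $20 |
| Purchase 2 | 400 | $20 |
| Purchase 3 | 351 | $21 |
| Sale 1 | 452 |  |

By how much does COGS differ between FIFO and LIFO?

$401

FIFO COGS: 50 @ $19 + 166 @ $20 + 236 @ $20 = $8,990
LIFO COGS: 351 @ $21 + 101 @ $20 = $9,391
Difference = |$8,990 − $9,391| = $401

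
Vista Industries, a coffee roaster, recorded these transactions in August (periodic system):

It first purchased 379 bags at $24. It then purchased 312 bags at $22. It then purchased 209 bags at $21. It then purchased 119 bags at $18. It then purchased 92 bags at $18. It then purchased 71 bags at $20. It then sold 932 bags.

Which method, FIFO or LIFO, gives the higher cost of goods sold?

FIFO COGS: 379 @ $24 + 312 @ $22 + 209 @ $21 + 32 @ $18 = $20,925
LIFO COGS: 71 @ $20 + 92 @ $18 + 119 @ $18 + 209 @ $21 + 312 @ $22 + 129 @ $24 = $19,567

FIFO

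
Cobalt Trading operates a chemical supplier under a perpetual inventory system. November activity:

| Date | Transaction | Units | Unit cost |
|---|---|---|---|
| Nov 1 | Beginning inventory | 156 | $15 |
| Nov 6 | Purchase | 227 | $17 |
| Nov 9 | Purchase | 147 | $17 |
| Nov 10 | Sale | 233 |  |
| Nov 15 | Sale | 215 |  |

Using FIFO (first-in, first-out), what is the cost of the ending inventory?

Ending inventory = $1,394

Nov 10, 233 sold [FIFO — oldest first]: 156 @ $15 + 77 @ $17 = $3,649
Nov 15, 215 sold [FIFO — oldest first]: 150 @ $17 + 65 @ $17 = $3,655
Total COGS = $3,649 + $3,655 = $7,304
Ending inventory: 82 @ $17 = $1,394
Check: goods available $8,698 = COGS $7,304 + ending $1,394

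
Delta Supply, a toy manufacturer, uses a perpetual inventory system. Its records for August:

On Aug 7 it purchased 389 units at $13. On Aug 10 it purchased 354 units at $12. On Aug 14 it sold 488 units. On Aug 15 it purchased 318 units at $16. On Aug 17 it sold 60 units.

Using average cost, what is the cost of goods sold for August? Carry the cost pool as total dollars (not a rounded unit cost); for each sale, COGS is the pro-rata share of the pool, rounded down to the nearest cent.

After Aug 7: 389 on hand, pool $5,057.00 (≈ $13.0000 each)
After Aug 10: 743 on hand, pool $9,305.00 (≈ $12.5236 each)
Aug 14, sell 488: 488/743 × $9,305.00 → $6,111.49
After Aug 15: 573 on hand, pool $8,281.51 (≈ $14.4529 each)
Aug 17, sell 60: 60/573 × $8,281.51 → $867.17
Total COGS = $6,111.49 + $867.17 = $6,978.66
Ending inventory (cost pool remaining) = $7,414.34

COGS = $6,978.66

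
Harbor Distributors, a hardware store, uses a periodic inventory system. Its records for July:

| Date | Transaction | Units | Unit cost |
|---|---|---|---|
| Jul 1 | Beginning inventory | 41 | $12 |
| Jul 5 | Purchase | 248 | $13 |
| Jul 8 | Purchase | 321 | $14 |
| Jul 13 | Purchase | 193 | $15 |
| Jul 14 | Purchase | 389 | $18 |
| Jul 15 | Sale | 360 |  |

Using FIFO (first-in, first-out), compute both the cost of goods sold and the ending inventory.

Jul 15, 360 sold [FIFO — oldest first]: 41 @ $12 + 248 @ $13 + 71 @ $14 = $4,710
Ending inventory: 250 @ $14 + 193 @ $15 + 389 @ $18 = $13,397
Check: goods available $18,107 = COGS $4,710 + ending $13,397

COGS = $4,710; ending inventory = $13,397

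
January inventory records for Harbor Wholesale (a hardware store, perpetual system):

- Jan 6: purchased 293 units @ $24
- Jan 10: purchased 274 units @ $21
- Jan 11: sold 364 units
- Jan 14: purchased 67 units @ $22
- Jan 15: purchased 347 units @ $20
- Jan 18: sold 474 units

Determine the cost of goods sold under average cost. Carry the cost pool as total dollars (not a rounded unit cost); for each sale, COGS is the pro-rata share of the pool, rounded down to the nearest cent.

After Jan 6: 293 on hand, pool $7,032.00 (≈ $24.0000 each)
After Jan 10: 567 on hand, pool $12,786.00 (≈ $22.5503 each)
Jan 11, sell 364: 364/567 × $12,786.00 → $8,208.29
After Jan 14: 270 on hand, pool $6,051.71 (≈ $22.4137 each)
After Jan 15: 617 on hand, pool $12,991.71 (≈ $21.0563 each)
Jan 18, sell 474: 474/617 × $12,991.71 → $9,980.66
Total COGS = $8,208.29 + $9,980.66 = $18,188.95
Ending inventory (cost pool remaining) = $3,011.05

COGS = $18,188.95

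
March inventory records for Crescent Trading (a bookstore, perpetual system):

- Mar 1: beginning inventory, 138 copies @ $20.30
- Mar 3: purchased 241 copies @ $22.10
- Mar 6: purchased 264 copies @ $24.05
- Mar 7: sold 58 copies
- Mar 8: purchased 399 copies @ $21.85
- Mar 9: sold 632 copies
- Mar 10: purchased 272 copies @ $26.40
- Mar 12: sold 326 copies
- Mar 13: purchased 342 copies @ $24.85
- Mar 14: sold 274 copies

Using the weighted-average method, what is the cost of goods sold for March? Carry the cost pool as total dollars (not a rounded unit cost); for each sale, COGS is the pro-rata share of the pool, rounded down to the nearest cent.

After Mar 1: 138 on hand, pool $2,801.40 (≈ $20.3000 each)
After Mar 3: 379 on hand, pool $8,127.50 (≈ $21.4446 each)
After Mar 6: 643 on hand, pool $14,476.70 (≈ $22.5143 each)
Mar 7, sell 58: 58/643 × $14,476.70 → $1,305.82
After Mar 8: 984 on hand, pool $21,889.03 (≈ $22.2449 each)
Mar 9, sell 632: 632/984 × $21,889.03 → $14,058.80
After Mar 10: 624 on hand, pool $15,011.03 (≈ $24.0561 each)
Mar 12, sell 326: 326/624 × $15,011.03 → $7,842.30
After Mar 13: 640 on hand, pool $15,667.43 (≈ $24.4804 each)
Mar 14, sell 274: 274/640 × $15,667.43 → $6,707.61
Total COGS = $1,305.82 + $14,058.80 + $7,842.30 + $6,707.61 = $29,914.53
Ending inventory (cost pool remaining) = $8,959.82

COGS = $29,914.53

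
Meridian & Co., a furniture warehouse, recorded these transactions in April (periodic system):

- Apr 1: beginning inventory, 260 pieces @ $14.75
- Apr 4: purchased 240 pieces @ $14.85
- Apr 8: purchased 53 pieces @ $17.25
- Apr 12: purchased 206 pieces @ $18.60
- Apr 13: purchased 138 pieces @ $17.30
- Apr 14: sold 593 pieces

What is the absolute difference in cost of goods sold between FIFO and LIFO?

FIFO COGS: 260 @ $14.75 + 240 @ $14.85 + 53 @ $17.25 + 40 @ $18.60 = $9,057.25
LIFO COGS: 138 @ $17.30 + 206 @ $18.60 + 53 @ $17.25 + 196 @ $14.85 = $10,043.85
Difference = |$9,057.25 − $10,043.85| = $986.60

$986.60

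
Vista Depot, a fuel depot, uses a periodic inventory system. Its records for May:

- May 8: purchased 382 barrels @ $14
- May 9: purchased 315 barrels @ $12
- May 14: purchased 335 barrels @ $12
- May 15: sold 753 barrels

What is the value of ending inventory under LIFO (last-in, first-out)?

Ending inventory = $3,906

May 15, 753 sold [LIFO — newest first]: 335 @ $12 + 315 @ $12 + 103 @ $14 = $9,242
Ending inventory: 279 @ $14 = $3,906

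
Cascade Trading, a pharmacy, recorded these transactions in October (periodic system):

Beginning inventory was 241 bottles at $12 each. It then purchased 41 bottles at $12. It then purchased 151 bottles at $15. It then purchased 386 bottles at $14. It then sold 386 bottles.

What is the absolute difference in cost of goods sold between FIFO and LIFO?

FIFO COGS: 241 @ $12 + 41 @ $12 + 104 @ $15 = $4,944
LIFO COGS: 386 @ $14 = $5,404
Difference = |$4,944 − $5,404| = $460

$460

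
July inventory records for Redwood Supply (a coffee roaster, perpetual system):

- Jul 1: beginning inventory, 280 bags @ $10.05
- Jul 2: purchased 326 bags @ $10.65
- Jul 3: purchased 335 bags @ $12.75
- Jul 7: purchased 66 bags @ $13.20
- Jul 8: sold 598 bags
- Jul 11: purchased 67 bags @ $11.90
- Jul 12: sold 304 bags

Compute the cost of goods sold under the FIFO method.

COGS = $10,059.90

Jul 8, 598 sold [FIFO — oldest first]: 280 @ $10.05 + 318 @ $10.65 = $6,200.70
Jul 12, 304 sold [FIFO — oldest first]: 8 @ $10.65 + 296 @ $12.75 = $3,859.20
Total COGS = $6,200.70 + $3,859.20 = $10,059.90
Ending inventory: 39 @ $12.75 + 66 @ $13.20 + 67 @ $11.90 = $2,165.75
Check: goods available $12,225.65 = COGS $10,059.90 + ending $2,165.75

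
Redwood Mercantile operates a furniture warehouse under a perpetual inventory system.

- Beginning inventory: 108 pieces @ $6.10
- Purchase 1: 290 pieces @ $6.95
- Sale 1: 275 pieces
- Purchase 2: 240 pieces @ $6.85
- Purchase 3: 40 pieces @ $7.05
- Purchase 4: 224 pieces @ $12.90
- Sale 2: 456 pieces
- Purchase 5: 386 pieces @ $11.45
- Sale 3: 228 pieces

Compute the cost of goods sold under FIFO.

COGS = $8,142.55

Sale 1 (275) [FIFO — oldest first]: 108 @ $6.10 + 167 @ $6.95 = $1,819.45
Sale 2 (456) [FIFO — oldest first]: 123 @ $6.95 + 240 @ $6.85 + 40 @ $7.05 + 53 @ $12.90 = $3,464.55
Sale 3 (228) [FIFO — oldest first]: 171 @ $12.90 + 57 @ $11.45 = $2,858.55
Total COGS = $1,819.45 + $3,464.55 + $2,858.55 = $8,142.55
Ending inventory: 329 @ $11.45 = $3,767.05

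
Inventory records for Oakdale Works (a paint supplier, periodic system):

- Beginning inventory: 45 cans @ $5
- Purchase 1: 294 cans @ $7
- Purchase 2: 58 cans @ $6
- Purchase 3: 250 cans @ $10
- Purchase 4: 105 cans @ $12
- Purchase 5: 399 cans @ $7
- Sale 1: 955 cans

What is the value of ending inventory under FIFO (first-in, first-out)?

Ending inventory = $1,372

Sale 1 (955) [FIFO — oldest first]: 45 @ $5 + 294 @ $7 + 58 @ $6 + 250 @ $10 + 105 @ $12 + 203 @ $7 = $7,812
Ending inventory: 196 @ $7 = $1,372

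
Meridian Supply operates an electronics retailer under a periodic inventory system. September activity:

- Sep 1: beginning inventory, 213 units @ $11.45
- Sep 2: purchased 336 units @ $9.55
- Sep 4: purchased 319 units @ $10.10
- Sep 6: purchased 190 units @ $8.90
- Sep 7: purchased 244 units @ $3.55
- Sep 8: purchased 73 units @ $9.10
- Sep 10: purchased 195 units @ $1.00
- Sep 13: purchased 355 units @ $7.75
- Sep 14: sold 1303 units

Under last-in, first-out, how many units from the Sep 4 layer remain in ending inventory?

Sep 14, 1303 sold [LIFO — newest first]: 355 @ $7.75 + 195 @ $1.00 + 73 @ $9.10 + 244 @ $3.55 + 190 @ $8.90 + 246 @ $10.10 = $8,652.35
Ending inventory: 213 @ $11.45 + 336 @ $9.55 + 73 @ $10.10 = $6,384.95
Check: goods available $15,037.30 = COGS $8,652.35 + ending $6,384.95

73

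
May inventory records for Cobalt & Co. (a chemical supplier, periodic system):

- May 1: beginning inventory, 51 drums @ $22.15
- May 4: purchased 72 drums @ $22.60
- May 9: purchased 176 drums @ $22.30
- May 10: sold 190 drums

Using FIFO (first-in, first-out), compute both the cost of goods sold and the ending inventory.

COGS = $4,250.95; ending inventory = $2,430.70

May 10, 190 sold [FIFO — oldest first]: 51 @ $22.15 + 72 @ $22.60 + 67 @ $22.30 = $4,250.95
Ending inventory: 109 @ $22.30 = $2,430.70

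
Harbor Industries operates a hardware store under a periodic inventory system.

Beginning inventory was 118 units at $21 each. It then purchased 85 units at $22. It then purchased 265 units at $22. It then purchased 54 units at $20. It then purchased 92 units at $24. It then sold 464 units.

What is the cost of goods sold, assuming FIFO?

COGS = $10,090

Sale 1 (464) [FIFO — oldest first]: 118 @ $21 + 85 @ $22 + 261 @ $22 = $10,090
Ending inventory: 4 @ $22 + 54 @ $20 + 92 @ $24 = $3,376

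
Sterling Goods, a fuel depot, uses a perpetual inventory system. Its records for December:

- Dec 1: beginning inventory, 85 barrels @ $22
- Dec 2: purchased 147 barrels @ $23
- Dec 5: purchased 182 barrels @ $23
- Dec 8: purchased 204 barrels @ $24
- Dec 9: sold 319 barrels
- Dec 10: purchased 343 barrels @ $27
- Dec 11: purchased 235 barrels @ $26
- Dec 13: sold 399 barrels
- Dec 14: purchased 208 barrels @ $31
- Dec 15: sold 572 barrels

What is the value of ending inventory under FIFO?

Dec 9, 319 sold [FIFO — oldest first]: 85 @ $22 + 147 @ $23 + 87 @ $23 = $7,252
Dec 13, 399 sold [FIFO — oldest first]: 95 @ $23 + 204 @ $24 + 100 @ $27 = $9,781
Dec 15, 572 sold [FIFO — oldest first]: 243 @ $27 + 235 @ $26 + 94 @ $31 = $15,585
Total COGS = $7,252 + $9,781 + $15,585 = $32,618
Ending inventory: 114 @ $31 = $3,534
Check: goods available $36,152 = COGS $32,618 + ending $3,534

Ending inventory = $3,534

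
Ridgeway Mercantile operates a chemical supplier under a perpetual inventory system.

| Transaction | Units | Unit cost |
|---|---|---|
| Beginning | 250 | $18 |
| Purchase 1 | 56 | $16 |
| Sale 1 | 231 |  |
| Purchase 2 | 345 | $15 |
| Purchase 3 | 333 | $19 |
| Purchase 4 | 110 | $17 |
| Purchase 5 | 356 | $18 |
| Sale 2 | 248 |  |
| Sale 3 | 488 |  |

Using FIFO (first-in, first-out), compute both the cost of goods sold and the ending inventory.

Sale 1 (231) [FIFO — oldest first]: 231 @ $18 = $4,158
Sale 2 (248) [FIFO — oldest first]: 19 @ $18 + 56 @ $16 + 173 @ $15 = $3,833
Sale 3 (488) [FIFO — oldest first]: 172 @ $15 + 316 @ $19 = $8,584
Total COGS = $4,158 + $3,833 + $8,584 = $16,575
Ending inventory: 17 @ $19 + 110 @ $17 + 356 @ $18 = $8,601
Check: goods available $25,176 = COGS $16,575 + ending $8,601

COGS = $16,575; ending inventory = $8,601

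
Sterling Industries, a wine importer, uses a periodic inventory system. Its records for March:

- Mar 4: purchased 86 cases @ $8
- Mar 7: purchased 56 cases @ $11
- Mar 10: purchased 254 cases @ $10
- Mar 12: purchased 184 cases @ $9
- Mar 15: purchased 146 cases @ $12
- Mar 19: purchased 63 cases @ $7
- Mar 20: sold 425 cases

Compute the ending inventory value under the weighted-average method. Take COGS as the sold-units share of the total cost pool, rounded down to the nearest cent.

Mar 20, sell 425: 425/789 × $7,693.00 → $4,143.88
Ending inventory (cost pool remaining) = $3,549.12

Ending inventory = $3,549.12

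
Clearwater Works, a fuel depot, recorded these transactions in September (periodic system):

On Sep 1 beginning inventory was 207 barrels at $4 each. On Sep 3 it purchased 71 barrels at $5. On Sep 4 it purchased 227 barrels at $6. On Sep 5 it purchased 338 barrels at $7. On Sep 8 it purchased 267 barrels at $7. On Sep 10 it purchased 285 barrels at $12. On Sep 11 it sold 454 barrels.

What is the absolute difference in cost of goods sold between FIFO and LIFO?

FIFO COGS: 207 @ $4 + 71 @ $5 + 176 @ $6 = $2,239
LIFO COGS: 285 @ $12 + 169 @ $7 = $4,603
Difference = |$2,239 − $4,603| = $2,364

$2,364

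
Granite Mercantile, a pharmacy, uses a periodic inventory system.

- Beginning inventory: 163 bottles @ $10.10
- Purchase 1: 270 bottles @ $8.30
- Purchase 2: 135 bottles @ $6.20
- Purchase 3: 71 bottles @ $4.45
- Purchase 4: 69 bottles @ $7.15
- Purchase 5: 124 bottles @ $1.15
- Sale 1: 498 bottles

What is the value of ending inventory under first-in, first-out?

Ending inventory = $1,385.90

Sale 1 (498) [FIFO — oldest first]: 163 @ $10.10 + 270 @ $8.30 + 65 @ $6.20 = $4,290.30
Ending inventory: 70 @ $6.20 + 71 @ $4.45 + 69 @ $7.15 + 124 @ $1.15 = $1,385.90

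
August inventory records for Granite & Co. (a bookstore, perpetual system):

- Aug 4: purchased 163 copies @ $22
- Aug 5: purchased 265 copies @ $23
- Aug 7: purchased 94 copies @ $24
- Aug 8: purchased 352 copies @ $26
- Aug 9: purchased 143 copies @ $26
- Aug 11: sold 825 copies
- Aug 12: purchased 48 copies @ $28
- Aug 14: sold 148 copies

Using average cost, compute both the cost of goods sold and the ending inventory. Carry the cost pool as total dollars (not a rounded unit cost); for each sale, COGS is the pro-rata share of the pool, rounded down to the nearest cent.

After Aug 4: 163 on hand, pool $3,586.00 (≈ $22.0000 each)
After Aug 5: 428 on hand, pool $9,681.00 (≈ $22.6192 each)
After Aug 7: 522 on hand, pool $11,937.00 (≈ $22.8678 each)
After Aug 8: 874 on hand, pool $21,089.00 (≈ $24.1293 each)
After Aug 9: 1017 on hand, pool $24,807.00 (≈ $24.3923 each)
Aug 11, sell 825: 825/1017 × $24,807.00 → $20,123.67
After Aug 12: 240 on hand, pool $6,027.33 (≈ $25.1139 each)
Aug 14, sell 148: 148/240 × $6,027.33 → $3,716.85
Total COGS = $20,123.67 + $3,716.85 = $23,840.52
Ending inventory (cost pool remaining) = $2,310.48

COGS = $23,840.52; ending inventory = $2,310.48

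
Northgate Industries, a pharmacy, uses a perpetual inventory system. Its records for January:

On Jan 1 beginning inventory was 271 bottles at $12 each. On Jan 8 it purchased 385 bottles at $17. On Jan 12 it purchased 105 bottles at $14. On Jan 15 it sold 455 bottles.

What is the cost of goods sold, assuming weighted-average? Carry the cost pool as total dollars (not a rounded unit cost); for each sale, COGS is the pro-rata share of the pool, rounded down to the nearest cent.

After Jan 1: 271 on hand, pool $3,252.00 (≈ $12.0000 each)
After Jan 8: 656 on hand, pool $9,797.00 (≈ $14.9345 each)
After Jan 12: 761 on hand, pool $11,267.00 (≈ $14.8055 each)
Jan 15, sell 455: 455/761 × $11,267.00 → $6,736.51
Ending inventory (cost pool remaining) = $4,530.49

COGS = $6,736.51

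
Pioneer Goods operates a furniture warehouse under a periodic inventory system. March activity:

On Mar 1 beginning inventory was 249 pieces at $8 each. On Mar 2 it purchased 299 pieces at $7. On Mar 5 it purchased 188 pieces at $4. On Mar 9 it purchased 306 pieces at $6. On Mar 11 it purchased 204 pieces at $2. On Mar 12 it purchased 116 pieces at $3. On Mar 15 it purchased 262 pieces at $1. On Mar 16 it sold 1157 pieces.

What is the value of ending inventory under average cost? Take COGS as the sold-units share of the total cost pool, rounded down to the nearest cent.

Ending inventory = $2,211.64

Mar 16, sell 1157: 1157/1624 × $7,691.00 → $5,479.36
Ending inventory (cost pool remaining) = $2,211.64
Check: goods available $7,691.00 = COGS $5,479.36 + ending $2,211.64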